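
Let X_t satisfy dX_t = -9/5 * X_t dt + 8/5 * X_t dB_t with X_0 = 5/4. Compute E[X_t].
E[X_t] = 5*exp(-9*t/5)/4

For GBM dX = mu X dt + sigma X dB with X_0 = x_0, apply Itô to Y = log X: dY = (mu - sigma^2/2) dt + sigma dB, so Y_t = log(x_0) + (mu - sigma^2/2) t + sigma B_t and hence X_t = x_0 * exp((mu - sigma^2/2) t + sigma B_t).
With mu = -9/5, sigma = 8/5, x_0 = 5/4, this gives:
  X_t = 5/4 * exp((-77/25) * t + (8/5) * B_t).
Since sigma*B_t ~ Normal(0, sigma^2 t), E[exp(sigma*B_t)] = exp(sigma^2 t / 2); so E[X_t] = x_0 * exp((mu - sigma^2/2) t) * exp(sigma^2 t / 2) = x_0 * exp(mu t) = 5*exp(-9*t/5)/4.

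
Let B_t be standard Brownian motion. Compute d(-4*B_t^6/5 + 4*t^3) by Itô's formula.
d(-4*B_t^6/5 + 4*t^3) = (-12*B_t^4 + 12*t^2) dt + (-24*B_t^5/5) dB_t

Itô's formula for f(t, x): d f(t, B_t) = (f_t + (1/2) f_xx) dt + f_x dB_t. Compute partials of f(t, x) = 4*t^3 - 4*x^6/5:
  f_t(t,x)  = 12*t^2
  f_x(t,x)  = -24*x^5/5
  f_xx(t,x) = -24*x^4
Assemble drift = f_t + (1/2) f_xx = 12*t^2 - 12*x^4 and diffusion = f_x = -24*x^5/5. Substituting x = B_t:
  d(-4*B_t^6/5 + 4*t^3) = (-12*B_t^4 + 12*t^2) dt + (-24*B_t^5/5) dB_t.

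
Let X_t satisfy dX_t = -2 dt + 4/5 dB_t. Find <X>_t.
<X>_t = 16*t/25

For an Itô process dX_t = a(t) dt + b(t) dB_t, the quadratic variation is <X>_t = int_0^t b(s)^2 ds (the drift term does not contribute). Here b(s) = 4/5, so
  b(s)^2 = 16/25.
Integrating from 0 to t:
  <X>_t = int_0^t (16/25) ds = 16*t/25.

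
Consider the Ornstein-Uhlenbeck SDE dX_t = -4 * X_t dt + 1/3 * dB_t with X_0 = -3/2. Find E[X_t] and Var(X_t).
E[X_t] = -3*exp(-4*t)/2; Var(X_t) = 1/72 - exp(-8*t)/72

The OU SDE dX = -theta X dt + sigma dB admits the integrating factor exp(theta t): d(exp(theta t) X_t) = sigma exp(theta t) dB_t. Integrating from 0 to t:
  X_t = x_0 * exp(-theta t) + sigma * int_0^t exp(-theta (t-s)) dB_s.
The Itô integral has mean 0 and (by the Itô isometry) variance sigma^2 * int_0^t exp(-2 theta (t - s)) ds = sigma^2 * (1 - exp(-2 theta t)) / (2 theta).
With theta = 4, sigma = 1/3, x_0 = -3/2:
  E[X_t] = -3/2 * exp(-4 t) = -3*exp(-4*t)/2
  Var(X_t) = (1/3)^2 * (1 - exp(-2*4 t)) / (2 * 4) = 1/72 - exp(-8*t)/72.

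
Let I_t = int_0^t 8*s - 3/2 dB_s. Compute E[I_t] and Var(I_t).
E[I_t] = 0; Var(I_t) = t*(256*t^2 - 144*t + 27)/12

The Itô integral of a deterministic integrand f(s) has mean 0 because each increment f(s) * (B_{s+ds} - B_s) has mean 0. By the Itô isometry:
  Var( int_0^t f(s) dB_s ) = E[ (int_0^t f(s) dB_s)^2 ] = int_0^t f(s)^2 ds.
Here f(s) = 8*s - 3/2, so f(s)^2 = (16*s - 3)^2/4. Integrate:
  int_0^t ((16*s - 3)^2/4) ds = t*(256*t^2 - 144*t + 27)/12.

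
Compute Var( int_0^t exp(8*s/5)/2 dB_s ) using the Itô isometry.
Var = 5*exp(16*t/5)/64 - 5/64

The Itô integral of a deterministic integrand f(s) has mean 0 because each increment f(s) * (B_{s+ds} - B_s) has mean 0. By the Itô isometry:
  Var( int_0^t f(s) dB_s ) = E[ (int_0^t f(s) dB_s)^2 ] = int_0^t f(s)^2 ds.
Here f(s) = exp(8*s/5)/2, so f(s)^2 = exp(16*s/5)/4. Integrate:
  int_0^t (exp(16*s/5)/4) ds = 5*exp(16*t/5)/64 - 5/64.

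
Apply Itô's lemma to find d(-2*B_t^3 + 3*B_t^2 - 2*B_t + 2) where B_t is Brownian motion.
d(-2*B_t^3 + 3*B_t^2 - 2*B_t + 2) = (3 - 6*B_t) dt + (-6*B_t^2 + 6*B_t - 2) dB_t

Itô's formula for f(B_t) gives d f(B_t) = f'(B_t) dB_t + (1/2) f''(B_t) dt. Compute derivatives of f(x) = -2*x^3 + 3*x^2 - 2*x + 2:
  f'(x)  = -6*x^2 + 6*x - 2
  f''(x) = 6 - 12*x
Substitute x = B_t and multiply the f'' term by 1/2:
  drift     = (1/2) * (6 - 12*x) evaluated at B_t = 3 - 6*B_t
  diffusion = (-6*x^2 + 6*x - 2) evaluated at B_t = -6*B_t^2 + 6*B_t - 2
Therefore d(-2*B_t^3 + 3*B_t^2 - 2*B_t + 2) = (3 - 6*B_t) dt + (-6*B_t^2 + 6*B_t - 2) dB_t.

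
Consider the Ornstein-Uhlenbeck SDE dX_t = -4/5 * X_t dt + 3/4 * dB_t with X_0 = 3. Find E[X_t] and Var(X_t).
E[X_t] = 3*exp(-4*t/5); Var(X_t) = 45/128 - 45*exp(-8*t/5)/128

The OU SDE dX = -theta X dt + sigma dB admits the integrating factor exp(theta t): d(exp(theta t) X_t) = sigma exp(theta t) dB_t. Integrating from 0 to t:
  X_t = x_0 * exp(-theta t) + sigma * int_0^t exp(-theta (t-s)) dB_s.
The Itô integral has mean 0 and (by the Itô isometry) variance sigma^2 * int_0^t exp(-2 theta (t - s)) ds = sigma^2 * (1 - exp(-2 theta t)) / (2 theta).
With theta = 4/5, sigma = 3/4, x_0 = 3:
  E[X_t] = 3 * exp(-4/5 t) = 3*exp(-4*t/5)
  Var(X_t) = (3/4)^2 * (1 - exp(-2*4/5 t)) / (2 * 4/5) = 45/128 - 45*exp(-8*t/5)/128.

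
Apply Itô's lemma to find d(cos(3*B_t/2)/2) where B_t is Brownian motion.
d(cos(3*B_t/2)/2) = (-9*cos(3*B_t/2)/16) dt + (-3*sin(3*B_t/2)/4) dB_t

Itô's formula for f(B_t) gives d f(B_t) = f'(B_t) dB_t + (1/2) f''(B_t) dt. Compute derivatives of f(x) = cos(3*x/2)/2:
  f'(x)  = -3*sin(3*x/2)/4
  f''(x) = -9*cos(3*x/2)/8
Substitute x = B_t and multiply the f'' term by 1/2:
  drift     = (1/2) * (-9*cos(3*x/2)/8) evaluated at B_t = -9*cos(3*B_t/2)/16
  diffusion = (-3*sin(3*x/2)/4) evaluated at B_t = -3*sin(3*B_t/2)/4
Therefore d(cos(3*B_t/2)/2) = (-9*cos(3*B_t/2)/16) dt + (-3*sin(3*B_t/2)/4) dB_t.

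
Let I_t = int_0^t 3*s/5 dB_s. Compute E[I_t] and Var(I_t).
E[I_t] = 0; Var(I_t) = 3*t^3/25

The Itô integral of a deterministic integrand f(s) has mean 0 because each increment f(s) * (B_{s+ds} - B_s) has mean 0. By the Itô isometry:
  Var( int_0^t f(s) dB_s ) = E[ (int_0^t f(s) dB_s)^2 ] = int_0^t f(s)^2 ds.
Here f(s) = 3*s/5, so f(s)^2 = 9*s^2/25. Integrate:
  int_0^t (9*s^2/25) ds = 3*t^3/25.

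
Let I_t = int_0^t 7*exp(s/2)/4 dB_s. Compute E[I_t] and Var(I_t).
E[I_t] = 0; Var(I_t) = 49*exp(t)/16 - 49/16

The Itô integral of a deterministic integrand f(s) has mean 0 because each increment f(s) * (B_{s+ds} - B_s) has mean 0. By the Itô isometry:
  Var( int_0^t f(s) dB_s ) = E[ (int_0^t f(s) dB_s)^2 ] = int_0^t f(s)^2 ds.
Here f(s) = 7*exp(s/2)/4, so f(s)^2 = 49*exp(s)/16. Integrate:
  int_0^t (49*exp(s)/16) ds = 49*exp(t)/16 - 49/16.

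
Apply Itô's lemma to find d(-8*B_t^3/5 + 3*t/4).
d(-8*B_t^3/5 + 3*t/4) = (3/4 - 24*B_t/5) dt + (-24*B_t^2/5) dB_t

Itô's formula for f(t, x): d f(t, B_t) = (f_t + (1/2) f_xx) dt + f_x dB_t. Compute partials of f(t, x) = 3*t/4 - 8*x^3/5:
  f_t(t,x)  = 3/4
  f_x(t,x)  = -24*x^2/5
  f_xx(t,x) = -48*x/5
Assemble drift = f_t + (1/2) f_xx = 3/4 - 24*x/5 and diffusion = f_x = -24*x^2/5. Substituting x = B_t:
  d(-8*B_t^3/5 + 3*t/4) = (3/4 - 24*B_t/5) dt + (-24*B_t^2/5) dB_t.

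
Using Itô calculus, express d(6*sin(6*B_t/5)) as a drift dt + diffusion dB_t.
d(6*sin(6*B_t/5)) = (-108*sin(6*B_t/5)/25) dt + (36*cos(6*B_t/5)/5) dB_t

Itô's formula for f(B_t) gives d f(B_t) = f'(B_t) dB_t + (1/2) f''(B_t) dt. Compute derivatives of f(x) = 6*sin(6*x/5):
  f'(x)  = 36*cos(6*x/5)/5
  f''(x) = -216*sin(6*x/5)/25
Substitute x = B_t and multiply the f'' term by 1/2:
  drift     = (1/2) * (-216*sin(6*x/5)/25) evaluated at B_t = -108*sin(6*B_t/5)/25
  diffusion = (36*cos(6*x/5)/5) evaluated at B_t = 36*cos(6*B_t/5)/5
Therefore d(6*sin(6*B_t/5)) = (-108*sin(6*B_t/5)/25) dt + (36*cos(6*B_t/5)/5) dB_t.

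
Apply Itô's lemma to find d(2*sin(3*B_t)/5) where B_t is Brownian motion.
d(2*sin(3*B_t)/5) = (-9*sin(3*B_t)/5) dt + (6*cos(3*B_t)/5) dB_t

Itô's formula for f(B_t) gives d f(B_t) = f'(B_t) dB_t + (1/2) f''(B_t) dt. Compute derivatives of f(x) = 2*sin(3*x)/5:
  f'(x)  = 6*cos(3*x)/5
  f''(x) = -18*sin(3*x)/5
Substitute x = B_t and multiply the f'' term by 1/2:
  drift     = (1/2) * (-18*sin(3*x)/5) evaluated at B_t = -9*sin(3*B_t)/5
  diffusion = (6*cos(3*x)/5) evaluated at B_t = 6*cos(3*B_t)/5
Therefore d(2*sin(3*B_t)/5) = (-9*sin(3*B_t)/5) dt + (6*cos(3*B_t)/5) dB_t.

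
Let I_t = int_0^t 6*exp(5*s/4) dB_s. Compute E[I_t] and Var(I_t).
E[I_t] = 0; Var(I_t) = 72*exp(5*t/2)/5 - 72/5

The Itô integral of a deterministic integrand f(s) has mean 0 because each increment f(s) * (B_{s+ds} - B_s) has mean 0. By the Itô isometry:
  Var( int_0^t f(s) dB_s ) = E[ (int_0^t f(s) dB_s)^2 ] = int_0^t f(s)^2 ds.
Here f(s) = 6*exp(5*s/4), so f(s)^2 = 36*exp(5*s/2). Integrate:
  int_0^t (36*exp(5*s/2)) ds = 72*exp(5*t/2)/5 - 72/5.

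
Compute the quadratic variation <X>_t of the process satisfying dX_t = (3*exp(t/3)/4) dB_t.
<X>_t = 27*exp(2*t/3)/32 - 27/32

For an Itô process dX_t = a(t) dt + b(t) dB_t, the quadratic variation is <X>_t = int_0^t b(s)^2 ds (the drift term does not contribute). Here b(s) = 3*exp(s/3)/4, so
  b(s)^2 = 9*exp(2*s/3)/16.
Integrating from 0 to t:
  <X>_t = int_0^t (9*exp(2*s/3)/16) ds = 27*exp(2*t/3)/32 - 27/32.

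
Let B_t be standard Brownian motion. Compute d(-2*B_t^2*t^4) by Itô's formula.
d(-2*B_t^2*t^4) = (2*t^3*(-4*B_t^2 - t)) dt + (-4*B_t*t^4) dB_t

Itô's formula for f(t, x): d f(t, B_t) = (f_t + (1/2) f_xx) dt + f_x dB_t. Compute partials of f(t, x) = -2*t^4*x^2:
  f_t(t,x)  = -8*t^3*x^2
  f_x(t,x)  = -4*t^4*x
  f_xx(t,x) = -4*t^4
Assemble drift = f_t + (1/2) f_xx = 2*t^3*(-t - 4*x^2) and diffusion = f_x = -4*t^4*x. Substituting x = B_t:
  d(-2*B_t^2*t^4) = (2*t^3*(-4*B_t^2 - t)) dt + (-4*B_t*t^4) dB_t.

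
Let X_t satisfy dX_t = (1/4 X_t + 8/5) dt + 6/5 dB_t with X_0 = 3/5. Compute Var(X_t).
Var(X_t) = 72*exp(t/2)/25 - 72/25

The variance V(t) = Var(X_t) satisfies V'(t) = 2 a V(t) + c^2 with V(0) = 0 (drift coefficient is linear in X, diffusion is constant). With a = 1/4, c = 6/5, the solution is
  V(t) = (c^2 / (2 a)) * (exp(2 a t) - 1)
       = ((6/5)^2 / (2*(1/4))) * (exp((1/2) t) - 1)
       = 72*exp(t/2)/25 - 72/25.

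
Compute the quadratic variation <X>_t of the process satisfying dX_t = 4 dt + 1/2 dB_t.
<X>_t = t/4

For an Itô process dX_t = a(t) dt + b(t) dB_t, the quadratic variation is <X>_t = int_0^t b(s)^2 ds (the drift term does not contribute). Here b(s) = 1/2, so
  b(s)^2 = 1/4.
Integrating from 0 to t:
  <X>_t = int_0^t (1/4) ds = t/4.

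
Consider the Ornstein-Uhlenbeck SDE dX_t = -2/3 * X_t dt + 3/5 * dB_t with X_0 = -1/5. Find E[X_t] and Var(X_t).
E[X_t] = -exp(-2*t/3)/5; Var(X_t) = 27/100 - 27*exp(-4*t/3)/100

The OU SDE dX = -theta X dt + sigma dB admits the integrating factor exp(theta t): d(exp(theta t) X_t) = sigma exp(theta t) dB_t. Integrating from 0 to t:
  X_t = x_0 * exp(-theta t) + sigma * int_0^t exp(-theta (t-s)) dB_s.
The Itô integral has mean 0 and (by the Itô isometry) variance sigma^2 * int_0^t exp(-2 theta (t - s)) ds = sigma^2 * (1 - exp(-2 theta t)) / (2 theta).
With theta = 2/3, sigma = 3/5, x_0 = -1/5:
  E[X_t] = -1/5 * exp(-2/3 t) = -exp(-2*t/3)/5
  Var(X_t) = (3/5)^2 * (1 - exp(-2*2/3 t)) / (2 * 2/3) = 27/100 - 27*exp(-4*t/3)/100.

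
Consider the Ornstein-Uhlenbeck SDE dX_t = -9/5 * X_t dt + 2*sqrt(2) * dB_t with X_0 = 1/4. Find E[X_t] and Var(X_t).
E[X_t] = exp(-9*t/5)/4; Var(X_t) = 20/9 - 20*exp(-18*t/5)/9

The OU SDE dX = -theta X dt + sigma dB admits the integrating factor exp(theta t): d(exp(theta t) X_t) = sigma exp(theta t) dB_t. Integrating from 0 to t:
  X_t = x_0 * exp(-theta t) + sigma * int_0^t exp(-theta (t-s)) dB_s.
The Itô integral has mean 0 and (by the Itô isometry) variance sigma^2 * int_0^t exp(-2 theta (t - s)) ds = sigma^2 * (1 - exp(-2 theta t)) / (2 theta).
With theta = 9/5, sigma = 2*sqrt(2), x_0 = 1/4:
  E[X_t] = 1/4 * exp(-9/5 t) = exp(-9*t/5)/4
  Var(X_t) = (2*sqrt(2))^2 * (1 - exp(-2*9/5 t)) / (2 * 9/5) = 20/9 - 20*exp(-18*t/5)/9.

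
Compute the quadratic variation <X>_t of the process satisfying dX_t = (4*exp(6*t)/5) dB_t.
<X>_t = 4*exp(12*t)/75 - 4/75

For an Itô process dX_t = a(t) dt + b(t) dB_t, the quadratic variation is <X>_t = int_0^t b(s)^2 ds (the drift term does not contribute). Here b(s) = 4*exp(6*s)/5, so
  b(s)^2 = 16*exp(12*s)/25.
Integrating from 0 to t:
  <X>_t = int_0^t (16*exp(12*s)/25) ds = 4*exp(12*t)/75 - 4/75.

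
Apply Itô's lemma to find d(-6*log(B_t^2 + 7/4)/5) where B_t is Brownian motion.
d(-6*log(B_t^2 + 7/4)/5) = (24*(4*B_t^2 - 7)/(5*(4*B_t^2 + 7)^2)) dt + (-48*B_t/(20*B_t^2 + 35)) dB_t

Itô's formula for f(B_t) gives d f(B_t) = f'(B_t) dB_t + (1/2) f''(B_t) dt. Compute derivatives of f(x) = -6*log(x^2 + 7/4)/5:
  f'(x)  = -48*x/(20*x^2 + 35)
  f''(x) = 48*(4*x^2 - 7)/(5*(4*x^2 + 7)^2)
Substitute x = B_t and multiply the f'' term by 1/2:
  drift     = (1/2) * (48*(4*x^2 - 7)/(5*(4*x^2 + 7)^2)) evaluated at B_t = 24*(4*B_t^2 - 7)/(5*(4*B_t^2 + 7)^2)
  diffusion = (-48*x/(20*x^2 + 35)) evaluated at B_t = -48*B_t/(20*B_t^2 + 35)
Therefore d(-6*log(B_t^2 + 7/4)/5) = (24*(4*B_t^2 - 7)/(5*(4*B_t^2 + 7)^2)) dt + (-48*B_t/(20*B_t^2 + 35)) dB_t.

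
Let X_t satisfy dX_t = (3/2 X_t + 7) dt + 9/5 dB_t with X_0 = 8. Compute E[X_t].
E[X_t] = 38*exp(3*t/2)/3 - 14/3

Taking expectations and using E[dB_t] = 0, the mean m(t) = E[X_t] satisfies the ODE m'(t) = a m(t) + b with m(0) = x_0. With a = 3/2, b = 7, x_0 = 8, the solution is
  m(t) = x_0 * exp(a t) + (b/a) * (exp(a t) - 1)
       = 8 * exp((3/2) t) + (7/(3/2)) * (exp((3/2) t) - 1)
       = 38*exp(3*t/2)/3 - 14/3.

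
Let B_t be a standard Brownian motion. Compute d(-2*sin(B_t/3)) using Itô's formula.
d(-2*sin(B_t/3)) = (sin(B_t/3)/9) dt + (-2*cos(B_t/3)/3) dB_t

Itô's formula for f(B_t) gives d f(B_t) = f'(B_t) dB_t + (1/2) f''(B_t) dt. Compute derivatives of f(x) = -2*sin(x/3):
  f'(x)  = -2*cos(x/3)/3
  f''(x) = 2*sin(x/3)/9
Substitute x = B_t and multiply the f'' term by 1/2:
  drift     = (1/2) * (2*sin(x/3)/9) evaluated at B_t = sin(B_t/3)/9
  diffusion = (-2*cos(x/3)/3) evaluated at B_t = -2*cos(B_t/3)/3
Therefore d(-2*sin(B_t/3)) = (sin(B_t/3)/9) dt + (-2*cos(B_t/3)/3) dB_t.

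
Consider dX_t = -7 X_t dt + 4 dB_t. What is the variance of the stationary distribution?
lim Var(X_t) = 8/7

The OU SDE dX = -theta X dt + sigma dB admits the integrating factor exp(theta t): d(exp(theta t) X_t) = sigma exp(theta t) dB_t. Integrating from 0 to t gives X_t = x_0 * exp(-theta t) + sigma * int_0^t exp(-theta (t-s)) dB_s for any initial x_0. The Itô integral has variance (by the Itô isometry) sigma^2 * int_0^t exp(-2 theta (t - s)) ds = sigma^2 * (1 - exp(-2 theta t)) / (2 theta), independent of x_0.
With theta = 7, sigma = 4:
  Var(X_t) = (4)^2 * (1 - exp(-2*7 t)) / (2 * 7) = 8/7 - 8*exp(-14*t)/7.
As t -> infinity, exp(-2*7 t) -> 0, so the stationary variance is sigma^2 / (2 theta) = 8/7.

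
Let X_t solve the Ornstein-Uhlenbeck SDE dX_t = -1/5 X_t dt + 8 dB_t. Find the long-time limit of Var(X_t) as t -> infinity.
lim Var(X_t) = 160

The OU SDE dX = -theta X dt + sigma dB admits the integrating factor exp(theta t): d(exp(theta t) X_t) = sigma exp(theta t) dB_t. Integrating from 0 to t gives X_t = x_0 * exp(-theta t) + sigma * int_0^t exp(-theta (t-s)) dB_s for any initial x_0. The Itô integral has variance (by the Itô isometry) sigma^2 * int_0^t exp(-2 theta (t - s)) ds = sigma^2 * (1 - exp(-2 theta t)) / (2 theta), independent of x_0.
With theta = 1/5, sigma = 8:
  Var(X_t) = (8)^2 * (1 - exp(-2*1/5 t)) / (2 * 1/5) = 160 - 160*exp(-2*t/5).
As t -> infinity, exp(-2*1/5 t) -> 0, so the stationary variance is sigma^2 / (2 theta) = 160.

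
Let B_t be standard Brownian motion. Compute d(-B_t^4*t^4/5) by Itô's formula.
d(-B_t^4*t^4/5) = (2*B_t^2*t^3*(-2*B_t^2 - 3*t)/5) dt + (-4*B_t^3*t^4/5) dB_t

Itô's formula for f(t, x): d f(t, B_t) = (f_t + (1/2) f_xx) dt + f_x dB_t. Compute partials of f(t, x) = -t^4*x^4/5:
  f_t(t,x)  = -4*t^3*x^4/5
  f_x(t,x)  = -4*t^4*x^3/5
  f_xx(t,x) = -12*t^4*x^2/5
Assemble drift = f_t + (1/2) f_xx = 2*t^3*x^2*(-3*t - 2*x^2)/5 and diffusion = f_x = -4*t^4*x^3/5. Substituting x = B_t:
  d(-B_t^4*t^4/5) = (2*B_t^2*t^3*(-2*B_t^2 - 3*t)/5) dt + (-4*B_t^3*t^4/5) dB_t.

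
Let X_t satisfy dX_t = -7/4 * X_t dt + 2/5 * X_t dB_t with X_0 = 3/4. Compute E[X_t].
E[X_t] = 3*exp(-7*t/4)/4

For GBM dX = mu X dt + sigma X dB with X_0 = x_0, apply Itô to Y = log X: dY = (mu - sigma^2/2) dt + sigma dB, so Y_t = log(x_0) + (mu - sigma^2/2) t + sigma B_t and hence X_t = x_0 * exp((mu - sigma^2/2) t + sigma B_t).
With mu = -7/4, sigma = 2/5, x_0 = 3/4, this gives:
  X_t = 3/4 * exp((-183/100) * t + (2/5) * B_t).
Since sigma*B_t ~ Normal(0, sigma^2 t), E[exp(sigma*B_t)] = exp(sigma^2 t / 2); so E[X_t] = x_0 * exp((mu - sigma^2/2) t) * exp(sigma^2 t / 2) = x_0 * exp(mu t) = 3*exp(-7*t/4)/4.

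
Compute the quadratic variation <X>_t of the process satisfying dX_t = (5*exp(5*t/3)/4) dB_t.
<X>_t = 15*exp(10*t/3)/32 - 15/32

For an Itô process dX_t = a(t) dt + b(t) dB_t, the quadratic variation is <X>_t = int_0^t b(s)^2 ds (the drift term does not contribute). Here b(s) = 5*exp(5*s/3)/4, so
  b(s)^2 = 25*exp(10*s/3)/16.
Integrating from 0 to t:
  <X>_t = int_0^t (25*exp(10*s/3)/16) ds = 15*exp(10*t/3)/32 - 15/32.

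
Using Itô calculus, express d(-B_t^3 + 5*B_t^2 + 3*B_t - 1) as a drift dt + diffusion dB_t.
d(-B_t^3 + 5*B_t^2 + 3*B_t - 1) = (5 - 3*B_t) dt + (-3*B_t^2 + 10*B_t + 3) dB_t

Itô's formula for f(B_t) gives d f(B_t) = f'(B_t) dB_t + (1/2) f''(B_t) dt. Compute derivatives of f(x) = -x^3 + 5*x^2 + 3*x - 1:
  f'(x)  = -3*x^2 + 10*x + 3
  f''(x) = 10 - 6*x
Substitute x = B_t and multiply the f'' term by 1/2:
  drift     = (1/2) * (10 - 6*x) evaluated at B_t = 5 - 3*B_t
  diffusion = (-3*x^2 + 10*x + 3) evaluated at B_t = -3*B_t^2 + 10*B_t + 3
Therefore d(-B_t^3 + 5*B_t^2 + 3*B_t - 1) = (5 - 3*B_t) dt + (-3*B_t^2 + 10*B_t + 3) dB_t.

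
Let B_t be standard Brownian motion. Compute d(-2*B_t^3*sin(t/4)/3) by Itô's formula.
d(-2*B_t^3*sin(t/4)/3) = (-B_t*(B_t^2*cos(t/4) + 12*sin(t/4))/6) dt + (-2*B_t^2*sin(t/4)) dB_t

Itô's formula for f(t, x): d f(t, B_t) = (f_t + (1/2) f_xx) dt + f_x dB_t. Compute partials of f(t, x) = -2*x^3*sin(t/4)/3:
  f_t(t,x)  = -x^3*cos(t/4)/6
  f_x(t,x)  = -2*x^2*sin(t/4)
  f_xx(t,x) = -4*x*sin(t/4)
Assemble drift = f_t + (1/2) f_xx = -x*(x^2*cos(t/4) + 12*sin(t/4))/6 and diffusion = f_x = -2*x^2*sin(t/4). Substituting x = B_t:
  d(-2*B_t^3*sin(t/4)/3) = (-B_t*(B_t^2*cos(t/4) + 12*sin(t/4))/6) dt + (-2*B_t^2*sin(t/4)) dB_t.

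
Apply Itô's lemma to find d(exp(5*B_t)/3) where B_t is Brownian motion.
d(exp(5*B_t)/3) = (25*exp(5*B_t)/6) dt + (5*exp(5*B_t)/3) dB_t

Itô's formula for f(B_t) gives d f(B_t) = f'(B_t) dB_t + (1/2) f''(B_t) dt. Compute derivatives of f(x) = exp(5*x)/3:
  f'(x)  = 5*exp(5*x)/3
  f''(x) = 25*exp(5*x)/3
Substitute x = B_t and multiply the f'' term by 1/2:
  drift     = (1/2) * (25*exp(5*x)/3) evaluated at B_t = 25*exp(5*B_t)/6
  diffusion = (5*exp(5*x)/3) evaluated at B_t = 5*exp(5*B_t)/3
Therefore d(exp(5*B_t)/3) = (25*exp(5*B_t)/6) dt + (5*exp(5*B_t)/3) dB_t.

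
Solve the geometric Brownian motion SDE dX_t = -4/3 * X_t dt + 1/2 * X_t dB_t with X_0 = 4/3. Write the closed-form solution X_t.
X_t = 4/3 * exp((-35/24) * t + (1/2) * B_t)

For GBM dX = mu X dt + sigma X dB with X_0 = x_0, apply Itô to Y = log X: dY = (mu - sigma^2/2) dt + sigma dB, so Y_t = log(x_0) + (mu - sigma^2/2) t + sigma B_t and hence X_t = x_0 * exp((mu - sigma^2/2) t + sigma B_t).
With mu = -4/3, sigma = 1/2, x_0 = 4/3, this gives:
  X_t = 4/3 * exp((-35/24) * t + (1/2) * B_t).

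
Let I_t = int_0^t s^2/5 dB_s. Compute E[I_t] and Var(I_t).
E[I_t] = 0; Var(I_t) = t^5/125

The Itô integral of a deterministic integrand f(s) has mean 0 because each increment f(s) * (B_{s+ds} - B_s) has mean 0. By the Itô isometry:
  Var( int_0^t f(s) dB_s ) = E[ (int_0^t f(s) dB_s)^2 ] = int_0^t f(s)^2 ds.
Here f(s) = s^2/5, so f(s)^2 = s^4/25. Integrate:
  int_0^t (s^4/25) ds = t^5/125.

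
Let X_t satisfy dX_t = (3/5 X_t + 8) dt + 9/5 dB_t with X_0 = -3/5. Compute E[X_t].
E[X_t] = 191*exp(3*t/5)/15 - 40/3

Taking expectations and using E[dB_t] = 0, the mean m(t) = E[X_t] satisfies the ODE m'(t) = a m(t) + b with m(0) = x_0. With a = 3/5, b = 8, x_0 = -3/5, the solution is
  m(t) = x_0 * exp(a t) + (b/a) * (exp(a t) - 1)
       = (-3/5) * exp((3/5) t) + (8/(3/5)) * (exp((3/5) t) - 1)
       = 191*exp(3*t/5)/15 - 40/3.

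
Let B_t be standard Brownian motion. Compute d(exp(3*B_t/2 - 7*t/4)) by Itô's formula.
d(exp(3*B_t/2 - 7*t/4)) = (-5*exp(3*B_t/2 - 7*t/4)/8) dt + (3*exp(3*B_t/2 - 7*t/4)/2) dB_t

Itô's formula for f(t, x): d f(t, B_t) = (f_t + (1/2) f_xx) dt + f_x dB_t. Compute partials of f(t, x) = exp(-7*t/4 + 3*x/2):
  f_t(t,x)  = -7*exp(-7*t/4 + 3*x/2)/4
  f_x(t,x)  = 3*exp(-7*t/4 + 3*x/2)/2
  f_xx(t,x) = 9*exp(-7*t/4 + 3*x/2)/4
Assemble drift = f_t + (1/2) f_xx = -5*exp(-7*t/4 + 3*x/2)/8 and diffusion = f_x = 3*exp(-7*t/4 + 3*x/2)/2. Substituting x = B_t:
  d(exp(3*B_t/2 - 7*t/4)) = (-5*exp(3*B_t/2 - 7*t/4)/8) dt + (3*exp(3*B_t/2 - 7*t/4)/2) dB_t.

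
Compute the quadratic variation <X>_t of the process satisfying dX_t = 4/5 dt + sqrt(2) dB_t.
<X>_t = 2*t

For an Itô process dX_t = a(t) dt + b(t) dB_t, the quadratic variation is <X>_t = int_0^t b(s)^2 ds (the drift term does not contribute). Here b(s) = sqrt(2), so
  b(s)^2 = 2.
Integrating from 0 to t:
  <X>_t = int_0^t (2) ds = 2*t.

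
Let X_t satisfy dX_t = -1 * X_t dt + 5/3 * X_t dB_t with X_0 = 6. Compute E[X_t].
E[X_t] = 6*exp(-t)

For GBM dX = mu X dt + sigma X dB with X_0 = x_0, apply Itô to Y = log X: dY = (mu - sigma^2/2) dt + sigma dB, so Y_t = log(x_0) + (mu - sigma^2/2) t + sigma B_t and hence X_t = x_0 * exp((mu - sigma^2/2) t + sigma B_t).
With mu = -1, sigma = 5/3, x_0 = 6, this gives:
  X_t = 6 * exp((-43/18) * t + (5/3) * B_t).
Since sigma*B_t ~ Normal(0, sigma^2 t), E[exp(sigma*B_t)] = exp(sigma^2 t / 2); so E[X_t] = x_0 * exp((mu - sigma^2/2) t) * exp(sigma^2 t / 2) = x_0 * exp(mu t) = 6*exp(-t).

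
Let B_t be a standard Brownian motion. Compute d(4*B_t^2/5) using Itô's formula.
d(4*B_t^2/5) = (4/5) dt + (8*B_t/5) dB_t

Itô's formula for f(B_t) gives d f(B_t) = f'(B_t) dB_t + (1/2) f''(B_t) dt. Compute derivatives of f(x) = 4*x^2/5:
  f'(x)  = 8*x/5
  f''(x) = 8/5
Substitute x = B_t and multiply the f'' term by 1/2:
  drift     = (1/2) * (8/5) evaluated at B_t = 4/5
  diffusion = (8*x/5) evaluated at B_t = 8*B_t/5
Therefore d(4*B_t^2/5) = (4/5) dt + (8*B_t/5) dB_t.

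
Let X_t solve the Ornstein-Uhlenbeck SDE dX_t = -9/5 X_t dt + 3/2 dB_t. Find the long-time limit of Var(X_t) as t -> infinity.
lim Var(X_t) = 5/8

The OU SDE dX = -theta X dt + sigma dB admits the integrating factor exp(theta t): d(exp(theta t) X_t) = sigma exp(theta t) dB_t. Integrating from 0 to t gives X_t = x_0 * exp(-theta t) + sigma * int_0^t exp(-theta (t-s)) dB_s for any initial x_0. The Itô integral has variance (by the Itô isometry) sigma^2 * int_0^t exp(-2 theta (t - s)) ds = sigma^2 * (1 - exp(-2 theta t)) / (2 theta), independent of x_0.
With theta = 9/5, sigma = 3/2:
  Var(X_t) = (3/2)^2 * (1 - exp(-2*9/5 t)) / (2 * 9/5) = 5/8 - 5*exp(-18*t/5)/8.
As t -> infinity, exp(-2*9/5 t) -> 0, so the stationary variance is sigma^2 / (2 theta) = 5/8.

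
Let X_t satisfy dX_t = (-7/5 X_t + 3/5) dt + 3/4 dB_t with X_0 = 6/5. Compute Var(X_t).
Var(X_t) = 45/224 - 45*exp(-14*t/5)/224

The variance V(t) = Var(X_t) satisfies V'(t) = 2 a V(t) + c^2 with V(0) = 0 (drift coefficient is linear in X, diffusion is constant). With a = -7/5, c = 3/4, the solution is
  V(t) = (c^2 / (2 a)) * (exp(2 a t) - 1)
       = ((3/4)^2 / (2*(-7/5))) * (exp((-14/5) t) - 1)
       = 45/224 - 45*exp(-14*t/5)/224.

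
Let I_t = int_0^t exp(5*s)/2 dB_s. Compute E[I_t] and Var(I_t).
E[I_t] = 0; Var(I_t) = exp(10*t)/40 - 1/40

The Itô integral of a deterministic integrand f(s) has mean 0 because each increment f(s) * (B_{s+ds} - B_s) has mean 0. By the Itô isometry:
  Var( int_0^t f(s) dB_s ) = E[ (int_0^t f(s) dB_s)^2 ] = int_0^t f(s)^2 ds.
Here f(s) = exp(5*s)/2, so f(s)^2 = exp(10*s)/4. Integrate:
  int_0^t (exp(10*s)/4) ds = exp(10*t)/40 - 1/40.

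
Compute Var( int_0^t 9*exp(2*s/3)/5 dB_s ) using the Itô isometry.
Var = 243*exp(4*t/3)/100 - 243/100

The Itô integral of a deterministic integrand f(s) has mean 0 because each increment f(s) * (B_{s+ds} - B_s) has mean 0. By the Itô isometry:
  Var( int_0^t f(s) dB_s ) = E[ (int_0^t f(s) dB_s)^2 ] = int_0^t f(s)^2 ds.
Here f(s) = 9*exp(2*s/3)/5, so f(s)^2 = 81*exp(4*s/3)/25. Integrate:
  int_0^t (81*exp(4*s/3)/25) ds = 243*exp(4*t/3)/100 - 243/100.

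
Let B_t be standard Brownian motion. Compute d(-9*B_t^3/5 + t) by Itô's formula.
d(-9*B_t^3/5 + t) = (1 - 27*B_t/5) dt + (-27*B_t^2/5) dB_t

Itô's formula for f(t, x): d f(t, B_t) = (f_t + (1/2) f_xx) dt + f_x dB_t. Compute partials of f(t, x) = t - 9*x^3/5:
  f_t(t,x)  = 1
  f_x(t,x)  = -27*x^2/5
  f_xx(t,x) = -54*x/5
Assemble drift = f_t + (1/2) f_xx = 1 - 27*x/5 and diffusion = f_x = -27*x^2/5. Substituting x = B_t:
  d(-9*B_t^3/5 + t) = (1 - 27*B_t/5) dt + (-27*B_t^2/5) dB_t.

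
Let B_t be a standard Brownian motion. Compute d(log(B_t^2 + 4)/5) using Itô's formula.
d(log(B_t^2 + 4)/5) = ((4 - B_t^2)/(5*(B_t^2 + 4)^2)) dt + (2*B_t/(5*(B_t^2 + 4))) dB_t

Itô's formula for f(B_t) gives d f(B_t) = f'(B_t) dB_t + (1/2) f''(B_t) dt. Compute derivatives of f(x) = log(x^2 + 4)/5:
  f'(x)  = 2*x/(5*(x^2 + 4))
  f''(x) = 2*(4 - x^2)/(5*(x^2 + 4)^2)
Substitute x = B_t and multiply the f'' term by 1/2:
  drift     = (1/2) * (2*(4 - x^2)/(5*(x^2 + 4)^2)) evaluated at B_t = (4 - B_t^2)/(5*(B_t^2 + 4)^2)
  diffusion = (2*x/(5*(x^2 + 4))) evaluated at B_t = 2*B_t/(5*(B_t^2 + 4))
Therefore d(log(B_t^2 + 4)/5) = ((4 - B_t^2)/(5*(B_t^2 + 4)^2)) dt + (2*B_t/(5*(B_t^2 + 4))) dB_t.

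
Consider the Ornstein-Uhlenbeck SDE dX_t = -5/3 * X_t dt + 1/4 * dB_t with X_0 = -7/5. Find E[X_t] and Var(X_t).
E[X_t] = -7*exp(-5*t/3)/5; Var(X_t) = 3/160 - 3*exp(-10*t/3)/160

The OU SDE dX = -theta X dt + sigma dB admits the integrating factor exp(theta t): d(exp(theta t) X_t) = sigma exp(theta t) dB_t. Integrating from 0 to t:
  X_t = x_0 * exp(-theta t) + sigma * int_0^t exp(-theta (t-s)) dB_s.
The Itô integral has mean 0 and (by the Itô isometry) variance sigma^2 * int_0^t exp(-2 theta (t - s)) ds = sigma^2 * (1 - exp(-2 theta t)) / (2 theta).
With theta = 5/3, sigma = 1/4, x_0 = -7/5:
  E[X_t] = -7/5 * exp(-5/3 t) = -7*exp(-5*t/3)/5
  Var(X_t) = (1/4)^2 * (1 - exp(-2*5/3 t)) / (2 * 5/3) = 3/160 - 3*exp(-10*t/3)/160.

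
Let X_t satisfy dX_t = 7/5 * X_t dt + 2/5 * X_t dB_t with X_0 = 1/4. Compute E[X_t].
E[X_t] = exp(7*t/5)/4

For GBM dX = mu X dt + sigma X dB with X_0 = x_0, apply Itô to Y = log X: dY = (mu - sigma^2/2) dt + sigma dB, so Y_t = log(x_0) + (mu - sigma^2/2) t + sigma B_t and hence X_t = x_0 * exp((mu - sigma^2/2) t + sigma B_t).
With mu = 7/5, sigma = 2/5, x_0 = 1/4, this gives:
  X_t = 1/4 * exp((33/25) * t + (2/5) * B_t).
Since sigma*B_t ~ Normal(0, sigma^2 t), E[exp(sigma*B_t)] = exp(sigma^2 t / 2); so E[X_t] = x_0 * exp((mu - sigma^2/2) t) * exp(sigma^2 t / 2) = x_0 * exp(mu t) = exp(7*t/5)/4.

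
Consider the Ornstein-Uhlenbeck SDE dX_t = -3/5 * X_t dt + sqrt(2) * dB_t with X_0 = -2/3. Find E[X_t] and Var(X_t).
E[X_t] = -2*exp(-3*t/5)/3; Var(X_t) = 5/3 - 5*exp(-6*t/5)/3

The OU SDE dX = -theta X dt + sigma dB admits the integrating factor exp(theta t): d(exp(theta t) X_t) = sigma exp(theta t) dB_t. Integrating from 0 to t:
  X_t = x_0 * exp(-theta t) + sigma * int_0^t exp(-theta (t-s)) dB_s.
The Itô integral has mean 0 and (by the Itô isometry) variance sigma^2 * int_0^t exp(-2 theta (t - s)) ds = sigma^2 * (1 - exp(-2 theta t)) / (2 theta).
With theta = 3/5, sigma = sqrt(2), x_0 = -2/3:
  E[X_t] = -2/3 * exp(-3/5 t) = -2*exp(-3*t/5)/3
  Var(X_t) = (sqrt(2))^2 * (1 - exp(-2*3/5 t)) / (2 * 3/5) = 5/3 - 5*exp(-6*t/5)/3.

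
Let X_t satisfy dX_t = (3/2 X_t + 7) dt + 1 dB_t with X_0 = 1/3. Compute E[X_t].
E[X_t] = 5*exp(3*t/2) - 14/3

Taking expectations and using E[dB_t] = 0, the mean m(t) = E[X_t] satisfies the ODE m'(t) = a m(t) + b with m(0) = x_0. With a = 3/2, b = 7, x_0 = 1/3, the solution is
  m(t) = x_0 * exp(a t) + (b/a) * (exp(a t) - 1)
       = (1/3) * exp((3/2) t) + (7/(3/2)) * (exp((3/2) t) - 1)
       = 5*exp(3*t/2) - 14/3.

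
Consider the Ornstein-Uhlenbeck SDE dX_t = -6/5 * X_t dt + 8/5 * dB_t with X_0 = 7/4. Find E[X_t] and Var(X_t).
E[X_t] = 7*exp(-6*t/5)/4; Var(X_t) = 16/15 - 16*exp(-12*t/5)/15

The OU SDE dX = -theta X dt + sigma dB admits the integrating factor exp(theta t): d(exp(theta t) X_t) = sigma exp(theta t) dB_t. Integrating from 0 to t:
  X_t = x_0 * exp(-theta t) + sigma * int_0^t exp(-theta (t-s)) dB_s.
The Itô integral has mean 0 and (by the Itô isometry) variance sigma^2 * int_0^t exp(-2 theta (t - s)) ds = sigma^2 * (1 - exp(-2 theta t)) / (2 theta).
With theta = 6/5, sigma = 8/5, x_0 = 7/4:
  E[X_t] = 7/4 * exp(-6/5 t) = 7*exp(-6*t/5)/4
  Var(X_t) = (8/5)^2 * (1 - exp(-2*6/5 t)) / (2 * 6/5) = 16/15 - 16*exp(-12*t/5)/15.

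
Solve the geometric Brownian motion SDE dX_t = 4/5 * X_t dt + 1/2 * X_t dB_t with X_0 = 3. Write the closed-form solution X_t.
X_t = 3 * exp((27/40) * t + (1/2) * B_t)

For GBM dX = mu X dt + sigma X dB with X_0 = x_0, apply Itô to Y = log X: dY = (mu - sigma^2/2) dt + sigma dB, so Y_t = log(x_0) + (mu - sigma^2/2) t + sigma B_t and hence X_t = x_0 * exp((mu - sigma^2/2) t + sigma B_t).
With mu = 4/5, sigma = 1/2, x_0 = 3, this gives:
  X_t = 3 * exp((27/40) * t + (1/2) * B_t).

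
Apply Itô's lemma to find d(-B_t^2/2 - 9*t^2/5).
d(-B_t^2/2 - 9*t^2/5) = (-18*t/5 - 1/2) dt + (-B_t) dB_t

Itô's formula for f(t, x): d f(t, B_t) = (f_t + (1/2) f_xx) dt + f_x dB_t. Compute partials of f(t, x) = -9*t^2/5 - x^2/2:
  f_t(t,x)  = -18*t/5
  f_x(t,x)  = -x
  f_xx(t,x) = -1
Assemble drift = f_t + (1/2) f_xx = -18*t/5 - 1/2 and diffusion = f_x = -x. Substituting x = B_t:
  d(-B_t^2/2 - 9*t^2/5) = (-18*t/5 - 1/2) dt + (-B_t) dB_t.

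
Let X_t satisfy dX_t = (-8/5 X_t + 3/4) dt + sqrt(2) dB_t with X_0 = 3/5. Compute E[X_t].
E[X_t] = 15/32 + 21*exp(-8*t/5)/160

Taking expectations and using E[dB_t] = 0, the mean m(t) = E[X_t] satisfies the ODE m'(t) = a m(t) + b with m(0) = x_0. With a = -8/5, b = 3/4, x_0 = 3/5, the solution is
  m(t) = x_0 * exp(a t) + (b/a) * (exp(a t) - 1)
       = (3/5) * exp((-8/5) t) + ((3/4)/(-8/5)) * (exp((-8/5) t) - 1)
       = 15/32 + 21*exp(-8*t/5)/160.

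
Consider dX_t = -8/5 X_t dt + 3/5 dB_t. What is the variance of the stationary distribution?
lim Var(X_t) = 9/80

The OU SDE dX = -theta X dt + sigma dB admits the integrating factor exp(theta t): d(exp(theta t) X_t) = sigma exp(theta t) dB_t. Integrating from 0 to t gives X_t = x_0 * exp(-theta t) + sigma * int_0^t exp(-theta (t-s)) dB_s for any initial x_0. The Itô integral has variance (by the Itô isometry) sigma^2 * int_0^t exp(-2 theta (t - s)) ds = sigma^2 * (1 - exp(-2 theta t)) / (2 theta), independent of x_0.
With theta = 8/5, sigma = 3/5:
  Var(X_t) = (3/5)^2 * (1 - exp(-2*8/5 t)) / (2 * 8/5) = 9/80 - 9*exp(-16*t/5)/80.
As t -> infinity, exp(-2*8/5 t) -> 0, so the stationary variance is sigma^2 / (2 theta) = 9/80.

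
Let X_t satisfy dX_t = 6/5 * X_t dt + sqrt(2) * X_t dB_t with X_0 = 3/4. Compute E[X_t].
E[X_t] = 3*exp(6*t/5)/4

For GBM dX = mu X dt + sigma X dB with X_0 = x_0, apply Itô to Y = log X: dY = (mu - sigma^2/2) dt + sigma dB, so Y_t = log(x_0) + (mu - sigma^2/2) t + sigma B_t and hence X_t = x_0 * exp((mu - sigma^2/2) t + sigma B_t).
With mu = 6/5, sigma = sqrt(2), x_0 = 3/4, this gives:
  X_t = 3/4 * exp((1/5) * t + (sqrt(2)) * B_t).
Since sigma*B_t ~ Normal(0, sigma^2 t), E[exp(sigma*B_t)] = exp(sigma^2 t / 2); so E[X_t] = x_0 * exp((mu - sigma^2/2) t) * exp(sigma^2 t / 2) = x_0 * exp(mu t) = 3*exp(6*t/5)/4.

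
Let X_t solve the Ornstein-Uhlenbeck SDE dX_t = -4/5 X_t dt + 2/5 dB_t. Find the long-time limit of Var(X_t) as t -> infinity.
lim Var(X_t) = 1/10

The OU SDE dX = -theta X dt + sigma dB admits the integrating factor exp(theta t): d(exp(theta t) X_t) = sigma exp(theta t) dB_t. Integrating from 0 to t gives X_t = x_0 * exp(-theta t) + sigma * int_0^t exp(-theta (t-s)) dB_s for any initial x_0. The Itô integral has variance (by the Itô isometry) sigma^2 * int_0^t exp(-2 theta (t - s)) ds = sigma^2 * (1 - exp(-2 theta t)) / (2 theta), independent of x_0.
With theta = 4/5, sigma = 2/5:
  Var(X_t) = (2/5)^2 * (1 - exp(-2*4/5 t)) / (2 * 4/5) = 1/10 - exp(-8*t/5)/10.
As t -> infinity, exp(-2*4/5 t) -> 0, so the stationary variance is sigma^2 / (2 theta) = 1/10.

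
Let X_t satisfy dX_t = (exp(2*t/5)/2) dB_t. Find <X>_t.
<X>_t = 5*exp(4*t/5)/16 - 5/16

For an Itô process dX_t = a(t) dt + b(t) dB_t, the quadratic variation is <X>_t = int_0^t b(s)^2 ds (the drift term does not contribute). Here b(s) = exp(2*s/5)/2, so
  b(s)^2 = exp(4*s/5)/4.
Integrating from 0 to t:
  <X>_t = int_0^t (exp(4*s/5)/4) ds = 5*exp(4*t/5)/16 - 5/16.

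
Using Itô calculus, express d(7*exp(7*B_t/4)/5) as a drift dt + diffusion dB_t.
d(7*exp(7*B_t/4)/5) = (343*exp(7*B_t/4)/160) dt + (49*exp(7*B_t/4)/20) dB_t

Itô's formula for f(B_t) gives d f(B_t) = f'(B_t) dB_t + (1/2) f''(B_t) dt. Compute derivatives of f(x) = 7*exp(7*x/4)/5:
  f'(x)  = 49*exp(7*x/4)/20
  f''(x) = 343*exp(7*x/4)/80
Substitute x = B_t and multiply the f'' term by 1/2:
  drift     = (1/2) * (343*exp(7*x/4)/80) evaluated at B_t = 343*exp(7*B_t/4)/160
  diffusion = (49*exp(7*x/4)/20) evaluated at B_t = 49*exp(7*B_t/4)/20
Therefore d(7*exp(7*B_t/4)/5) = (343*exp(7*B_t/4)/160) dt + (49*exp(7*B_t/4)/20) dB_t.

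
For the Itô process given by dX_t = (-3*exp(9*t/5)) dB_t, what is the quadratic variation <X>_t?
<X>_t = 5*exp(18*t/5)/2 - 5/2

For an Itô process dX_t = a(t) dt + b(t) dB_t, the quadratic variation is <X>_t = int_0^t b(s)^2 ds (the drift term does not contribute). Here b(s) = -3*exp(9*s/5), so
  b(s)^2 = 9*exp(18*s/5).
Integrating from 0 to t:
  <X>_t = int_0^t (9*exp(18*s/5)) ds = 5*exp(18*t/5)/2 - 5/2.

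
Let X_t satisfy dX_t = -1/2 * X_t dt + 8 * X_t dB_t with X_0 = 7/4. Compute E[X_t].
E[X_t] = 7*exp(-t/2)/4

For GBM dX = mu X dt + sigma X dB with X_0 = x_0, apply Itô to Y = log X: dY = (mu - sigma^2/2) dt + sigma dB, so Y_t = log(x_0) + (mu - sigma^2/2) t + sigma B_t and hence X_t = x_0 * exp((mu - sigma^2/2) t + sigma B_t).
With mu = -1/2, sigma = 8, x_0 = 7/4, this gives:
  X_t = 7/4 * exp((-65/2) * t + (8) * B_t).
Since sigma*B_t ~ Normal(0, sigma^2 t), E[exp(sigma*B_t)] = exp(sigma^2 t / 2); so E[X_t] = x_0 * exp((mu - sigma^2/2) t) * exp(sigma^2 t / 2) = x_0 * exp(mu t) = 7*exp(-t/2)/4.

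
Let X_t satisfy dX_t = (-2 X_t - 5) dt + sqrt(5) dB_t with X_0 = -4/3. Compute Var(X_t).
Var(X_t) = 5/4 - 5*exp(-4*t)/4

The variance V(t) = Var(X_t) satisfies V'(t) = 2 a V(t) + c^2 with V(0) = 0 (drift coefficient is linear in X, diffusion is constant). With a = -2, c = sqrt(5), the solution is
  V(t) = (c^2 / (2 a)) * (exp(2 a t) - 1)
       = (sqrt(5)^2 / (2*(-2))) * (exp((-4) t) - 1)
       = 5/4 - 5*exp(-4*t)/4.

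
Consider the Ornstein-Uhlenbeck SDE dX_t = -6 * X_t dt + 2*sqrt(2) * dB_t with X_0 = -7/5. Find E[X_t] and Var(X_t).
E[X_t] = -7*exp(-6*t)/5; Var(X_t) = 2/3 - 2*exp(-12*t)/3

The OU SDE dX = -theta X dt + sigma dB admits the integrating factor exp(theta t): d(exp(theta t) X_t) = sigma exp(theta t) dB_t. Integrating from 0 to t:
  X_t = x_0 * exp(-theta t) + sigma * int_0^t exp(-theta (t-s)) dB_s.
The Itô integral has mean 0 and (by the Itô isometry) variance sigma^2 * int_0^t exp(-2 theta (t - s)) ds = sigma^2 * (1 - exp(-2 theta t)) / (2 theta).
With theta = 6, sigma = 2*sqrt(2), x_0 = -7/5:
  E[X_t] = -7/5 * exp(-6 t) = -7*exp(-6*t)/5
  Var(X_t) = (2*sqrt(2))^2 * (1 - exp(-2*6 t)) / (2 * 6) = 2/3 - 2*exp(-12*t)/3.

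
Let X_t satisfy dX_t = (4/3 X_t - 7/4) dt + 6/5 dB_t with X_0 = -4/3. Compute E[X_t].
E[X_t] = 21/16 - 127*exp(4*t/3)/48

Taking expectations and using E[dB_t] = 0, the mean m(t) = E[X_t] satisfies the ODE m'(t) = a m(t) + b with m(0) = x_0. With a = 4/3, b = -7/4, x_0 = -4/3, the solution is
  m(t) = x_0 * exp(a t) + (b/a) * (exp(a t) - 1)
       = (-4/3) * exp((4/3) t) + ((-7/4)/(4/3)) * (exp((4/3) t) - 1)
       = 21/16 - 127*exp(4*t/3)/48.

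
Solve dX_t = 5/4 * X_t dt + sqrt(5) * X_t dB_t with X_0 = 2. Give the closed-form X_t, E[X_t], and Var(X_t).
X_t = 2 * exp((-5/4) t + (sqrt(5)) B_t); E[X_t] = 2*exp(5*t/4); Var(X_t) = 4*(exp(5*t) - 1)*exp(5*t/2)

For GBM dX = mu X dt + sigma X dB with X_0 = x_0, apply Itô to Y = log X: dY = (mu - sigma^2/2) dt + sigma dB, so Y_t = log(x_0) + (mu - sigma^2/2) t + sigma B_t and hence X_t = x_0 * exp((mu - sigma^2/2) t + sigma B_t).
With mu = 5/4, sigma = sqrt(5), x_0 = 2, this gives:
  X_t = 2 * exp((-5/4) * t + (sqrt(5)) * B_t).
Since sigma*B_t ~ Normal(0, sigma^2 t), E[exp(sigma*B_t)] = exp(sigma^2 t / 2); so E[X_t] = x_0 * exp((mu - sigma^2/2) t) * exp(sigma^2 t / 2) = x_0 * exp(mu t) = 2*exp(5*t/4).
Var(X_t) = E[X_t^2] - (E[X_t])^2 = x_0^2 * exp(2 mu t) * (exp(sigma^2 t) - 1) = 4*(exp(5*t) - 1)*exp(5*t/2).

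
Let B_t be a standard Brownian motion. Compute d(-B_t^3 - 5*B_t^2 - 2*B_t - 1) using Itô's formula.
d(-B_t^3 - 5*B_t^2 - 2*B_t - 1) = (-3*B_t - 5) dt + (-3*B_t^2 - 10*B_t - 2) dB_t

Itô's formula for f(B_t) gives d f(B_t) = f'(B_t) dB_t + (1/2) f''(B_t) dt. Compute derivatives of f(x) = -x^3 - 5*x^2 - 2*x - 1:
  f'(x)  = -3*x^2 - 10*x - 2
  f''(x) = -6*x - 10
Substitute x = B_t and multiply the f'' term by 1/2:
  drift     = (1/2) * (-6*x - 10) evaluated at B_t = -3*B_t - 5
  diffusion = (-3*x^2 - 10*x - 2) evaluated at B_t = -3*B_t^2 - 10*B_t - 2
Therefore d(-B_t^3 - 5*B_t^2 - 2*B_t - 1) = (-3*B_t - 5) dt + (-3*B_t^2 - 10*B_t - 2) dB_t.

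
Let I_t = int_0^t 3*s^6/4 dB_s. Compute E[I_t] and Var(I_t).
E[I_t] = 0; Var(I_t) = 9*t^13/208

The Itô integral of a deterministic integrand f(s) has mean 0 because each increment f(s) * (B_{s+ds} - B_s) has mean 0. By the Itô isometry:
  Var( int_0^t f(s) dB_s ) = E[ (int_0^t f(s) dB_s)^2 ] = int_0^t f(s)^2 ds.
Here f(s) = 3*s^6/4, so f(s)^2 = 9*s^12/16. Integrate:
  int_0^t (9*s^12/16) ds = 9*t^13/208.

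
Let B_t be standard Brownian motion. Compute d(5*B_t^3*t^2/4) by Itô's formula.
d(5*B_t^3*t^2/4) = (5*B_t*t*(2*B_t^2 + 3*t)/4) dt + (15*B_t^2*t^2/4) dB_t

Itô's formula for f(t, x): d f(t, B_t) = (f_t + (1/2) f_xx) dt + f_x dB_t. Compute partials of f(t, x) = 5*t^2*x^3/4:
  f_t(t,x)  = 5*t*x^3/2
  f_x(t,x)  = 15*t^2*x^2/4
  f_xx(t,x) = 15*t^2*x/2
Assemble drift = f_t + (1/2) f_xx = 5*t*x*(3*t + 2*x^2)/4 and diffusion = f_x = 15*t^2*x^2/4. Substituting x = B_t:
  d(5*B_t^3*t^2/4) = (5*B_t*t*(2*B_t^2 + 3*t)/4) dt + (15*B_t^2*t^2/4) dB_t.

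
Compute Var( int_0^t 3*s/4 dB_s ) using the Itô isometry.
Var = 3*t^3/16

The Itô integral of a deterministic integrand f(s) has mean 0 because each increment f(s) * (B_{s+ds} - B_s) has mean 0. By the Itô isometry:
  Var( int_0^t f(s) dB_s ) = E[ (int_0^t f(s) dB_s)^2 ] = int_0^t f(s)^2 ds.
Here f(s) = 3*s/4, so f(s)^2 = 9*s^2/16. Integrate:
  int_0^t (9*s^2/16) ds = 3*t^3/16.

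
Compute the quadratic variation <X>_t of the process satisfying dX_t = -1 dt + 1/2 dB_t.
<X>_t = t/4

For an Itô process dX_t = a(t) dt + b(t) dB_t, the quadratic variation is <X>_t = int_0^t b(s)^2 ds (the drift term does not contribute). Here b(s) = 1/2, so
  b(s)^2 = 1/4.
Integrating from 0 to t:
  <X>_t = int_0^t (1/4) ds = t/4.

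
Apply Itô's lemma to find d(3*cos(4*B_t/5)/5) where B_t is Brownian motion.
d(3*cos(4*B_t/5)/5) = (-24*cos(4*B_t/5)/125) dt + (-12*sin(4*B_t/5)/25) dB_t

Itô's formula for f(B_t) gives d f(B_t) = f'(B_t) dB_t + (1/2) f''(B_t) dt. Compute derivatives of f(x) = 3*cos(4*x/5)/5:
  f'(x)  = -12*sin(4*x/5)/25
  f''(x) = -48*cos(4*x/5)/125
Substitute x = B_t and multiply the f'' term by 1/2:
  drift     = (1/2) * (-48*cos(4*x/5)/125) evaluated at B_t = -24*cos(4*B_t/5)/125
  diffusion = (-12*sin(4*x/5)/25) evaluated at B_t = -12*sin(4*B_t/5)/25
Therefore d(3*cos(4*B_t/5)/5) = (-24*cos(4*B_t/5)/125) dt + (-12*sin(4*B_t/5)/25) dB_t.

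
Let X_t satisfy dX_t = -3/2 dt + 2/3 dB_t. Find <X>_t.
<X>_t = 4*t/9

For an Itô process dX_t = a(t) dt + b(t) dB_t, the quadratic variation is <X>_t = int_0^t b(s)^2 ds (the drift term does not contribute). Here b(s) = 2/3, so
  b(s)^2 = 4/9.
Integrating from 0 to t:
  <X>_t = int_0^t (4/9) ds = 4*t/9.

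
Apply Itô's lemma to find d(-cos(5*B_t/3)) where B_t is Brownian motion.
d(-cos(5*B_t/3)) = (25*cos(5*B_t/3)/18) dt + (5*sin(5*B_t/3)/3) dB_t

Itô's formula for f(B_t) gives d f(B_t) = f'(B_t) dB_t + (1/2) f''(B_t) dt. Compute derivatives of f(x) = -cos(5*x/3):
  f'(x)  = 5*sin(5*x/3)/3
  f''(x) = 25*cos(5*x/3)/9
Substitute x = B_t and multiply the f'' term by 1/2:
  drift     = (1/2) * (25*cos(5*x/3)/9) evaluated at B_t = 25*cos(5*B_t/3)/18
  diffusion = (5*sin(5*x/3)/3) evaluated at B_t = 5*sin(5*B_t/3)/3
Therefore d(-cos(5*B_t/3)) = (25*cos(5*B_t/3)/18) dt + (5*sin(5*B_t/3)/3) dB_t.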